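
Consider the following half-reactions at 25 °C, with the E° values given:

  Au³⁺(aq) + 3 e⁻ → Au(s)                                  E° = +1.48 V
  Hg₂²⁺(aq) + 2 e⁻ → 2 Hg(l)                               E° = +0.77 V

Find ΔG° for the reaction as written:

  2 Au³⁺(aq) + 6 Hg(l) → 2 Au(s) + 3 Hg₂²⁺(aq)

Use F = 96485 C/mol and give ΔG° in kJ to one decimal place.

As written, Au³⁺/Au is reduced (cathode) and Hg₂²⁺/Hg is oxidised (anode), so E°cell = (+1.48) − (+0.77) = +0.71 V.
Balancing electrons gives n = 6.
ΔG° = −nFE° = −(6)(96485)(+0.71) = -411,026 J = -411.0 kJ.

-411.0 kJ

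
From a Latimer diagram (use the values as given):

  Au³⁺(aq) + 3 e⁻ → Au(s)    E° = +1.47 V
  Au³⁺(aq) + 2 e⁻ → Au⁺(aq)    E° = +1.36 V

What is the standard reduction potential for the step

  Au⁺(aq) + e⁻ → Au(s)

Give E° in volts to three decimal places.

+1.690 V

Sequential free energies add, so n₃E°₃ = n₁E°₁ + n₂E°₂.
With n₃ = 3, and the known step contributing 2×(+1.36) V, the unknown satisfies 1·E° = 3×(+1.47) − 2×(+1.36) = +1.690.
E° = +1.690 / 1 = +1.690 V.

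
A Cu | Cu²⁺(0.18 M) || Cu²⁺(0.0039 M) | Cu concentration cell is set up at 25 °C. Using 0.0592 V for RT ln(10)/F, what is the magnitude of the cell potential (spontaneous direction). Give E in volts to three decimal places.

For a concentration cell E°cell = 0. The 0.18 M side is the cathode (reduction is favoured where [Cu²⁺] is higher).
With n = 2, E = −(0.0592/2) log([Cu²⁺]ₐₙ/[Cu²⁺]꜀ₐₜ) = −(0.0592/2) log(0.0039/0.18) = −(0.0592/2)(-1.664) = +0.049 V.

+0.049 V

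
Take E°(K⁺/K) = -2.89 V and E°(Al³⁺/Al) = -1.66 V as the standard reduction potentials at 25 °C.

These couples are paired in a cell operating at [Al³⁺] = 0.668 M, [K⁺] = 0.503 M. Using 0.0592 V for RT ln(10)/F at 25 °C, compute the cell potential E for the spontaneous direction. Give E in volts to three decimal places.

Al³⁺/Al is the cathode (higher E°), K⁺/K the anode: E°cell = -1.66 − (-2.89) = +1.23 V, n = 3.
Overall: Al³⁺(aq) + 3 K(s) → Al(s) + 3 K⁺(aq)
Q = [K⁺]^3 / ([Al³⁺]); log Q = -0.720.
E = E° − (0.0592/n) log Q = +1.23 − (0.0592/3)(-0.720) = +1.244 V.

+1.244 V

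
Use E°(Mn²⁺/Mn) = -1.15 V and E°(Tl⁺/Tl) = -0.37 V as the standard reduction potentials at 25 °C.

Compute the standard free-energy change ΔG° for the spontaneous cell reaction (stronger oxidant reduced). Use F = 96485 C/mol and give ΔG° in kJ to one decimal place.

-150.5 kJ

Tl⁺/Tl (E° = -0.37 V) is the cathode; Mn²⁺/Mn (E° = -1.15 V) is the anode, so E°cell = +0.78 V.
Balancing electrons gives n = 2 (lcm of 1 and 2).
ΔG° = −nFE° = −(2)(96485)(+0.78) = -150,517 J = -150.5 kJ.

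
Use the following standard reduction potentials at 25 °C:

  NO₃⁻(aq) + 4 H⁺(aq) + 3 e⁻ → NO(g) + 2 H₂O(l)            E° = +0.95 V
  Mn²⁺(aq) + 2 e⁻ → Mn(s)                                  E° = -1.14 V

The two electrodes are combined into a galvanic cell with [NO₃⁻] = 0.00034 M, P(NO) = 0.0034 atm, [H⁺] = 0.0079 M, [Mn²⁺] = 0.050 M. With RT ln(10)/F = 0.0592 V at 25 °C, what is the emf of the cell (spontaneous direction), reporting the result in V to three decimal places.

+1.943 V

NO₃⁻/NO is the cathode (higher E°), Mn²⁺/Mn the anode: E°cell = +0.95 − (-1.14) = +2.09 V, n = 6.
Overall: 2 NO₃⁻(aq) + 8 H⁺(aq) + 3 Mn(s) → 2 NO(g) + 4 H₂O(l) + 3 Mn²⁺(aq)
Q = P(NO)^2·[Mn²⁺]^3 / ([NO₃⁻]^2·[H⁺]^8); log Q = 14.916.
E = E° − (0.0592/n) log Q = +2.09 − (0.0592/6)(14.916) = +1.943 V.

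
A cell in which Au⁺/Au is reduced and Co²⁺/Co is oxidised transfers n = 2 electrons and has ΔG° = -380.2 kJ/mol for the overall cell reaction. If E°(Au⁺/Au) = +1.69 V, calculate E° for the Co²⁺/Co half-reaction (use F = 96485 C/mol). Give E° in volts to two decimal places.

E°cell = −ΔG°/(nF) = −(-380.2×10³)/((2)(96485)) = +1.970 V.
Since Au⁺/Au is the cathode and Co²⁺/Co the anode, E°cell = E°(Au⁺/Au) − E°(Co²⁺/Co).
So E°(Co²⁺/Co) = E°(Au⁺/Au) − E°cell = (+1.69) − (+1.970) = -0.28 V.

-0.28 V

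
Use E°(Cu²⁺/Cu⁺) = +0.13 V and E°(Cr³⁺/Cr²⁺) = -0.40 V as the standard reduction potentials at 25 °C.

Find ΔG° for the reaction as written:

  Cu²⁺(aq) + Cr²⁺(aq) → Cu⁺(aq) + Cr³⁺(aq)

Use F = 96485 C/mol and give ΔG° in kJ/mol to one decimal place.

-51.1 kJ/mol

As written, Cu²⁺/Cu⁺ is reduced (cathode) and Cr³⁺/Cr²⁺ is oxidised (anode), so E°cell = (+0.13) − (-0.40) = +0.53 V.
Balancing electrons gives n = 1.
ΔG° = −nFE° = −(1)(96485)(+0.53) = -51,137 J = -51.1 kJ/mol.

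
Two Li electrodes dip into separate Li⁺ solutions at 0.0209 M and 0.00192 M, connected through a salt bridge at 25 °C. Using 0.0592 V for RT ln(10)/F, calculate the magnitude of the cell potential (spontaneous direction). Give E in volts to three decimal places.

+0.061 V

For a concentration cell E°cell = 0. The 0.0209 M side is the cathode (reduction is favoured where [Li⁺] is higher).
With n = 1, E = −(0.0592/1) log([Li⁺]ₐₙ/[Li⁺]꜀ₐₜ) = −(0.0592/1) log(0.00192/0.0209) = −(0.0592/1)(-1.037) = +0.061 V.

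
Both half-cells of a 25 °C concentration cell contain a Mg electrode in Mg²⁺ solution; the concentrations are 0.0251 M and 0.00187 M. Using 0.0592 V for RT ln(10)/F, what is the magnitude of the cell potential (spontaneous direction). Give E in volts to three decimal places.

For a concentration cell E°cell = 0. The 0.0251 M side is the cathode (reduction is favoured where [Mg²⁺] is higher).
With n = 2, E = −(0.0592/2) log([Mg²⁺]ₐₙ/[Mg²⁺]꜀ₐₜ) = −(0.0592/2) log(0.00187/0.0251) = −(0.0592/2)(-1.128) = +0.033 V.

+0.033 V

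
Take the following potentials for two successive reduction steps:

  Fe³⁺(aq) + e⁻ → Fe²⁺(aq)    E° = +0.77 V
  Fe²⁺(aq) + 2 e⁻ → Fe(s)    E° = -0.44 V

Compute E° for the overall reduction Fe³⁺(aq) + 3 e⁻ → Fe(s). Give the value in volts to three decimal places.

Adding the free-energy changes (−nFE°) of the two steps gives −n₃FE°₃ = −n₁FE°₁ − n₂FE°₂.
E°₃ = (1×+0.77 + 2×-0.44) / 3 = (-0.110) / 3 = -0.037 V.

-0.037 V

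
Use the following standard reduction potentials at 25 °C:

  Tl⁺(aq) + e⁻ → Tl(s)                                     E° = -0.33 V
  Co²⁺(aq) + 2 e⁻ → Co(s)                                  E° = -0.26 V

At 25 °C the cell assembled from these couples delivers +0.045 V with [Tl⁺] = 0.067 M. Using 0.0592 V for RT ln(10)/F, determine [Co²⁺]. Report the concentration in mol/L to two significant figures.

0.00064 M

Co²⁺/Co is the cathode, Tl⁺/Tl the anode: E°cell = +0.07 V, n = 2.
Overall reaction: Co²⁺(aq) + 2 Tl(s) → Co(s) + 2 Tl⁺(aq); Q = [Tl⁺]^2/[Co²⁺]^1.
From E = E° − (0.0592/n) log Q: log Q = (E° − E)·n/0.0592 = (+0.07 − (+0.045))·2/0.0592 = 0.8446.
So 1·log[Co²⁺] = 2·log(0.067) − log Q = -2.3479 − (0.8446) = -3.1925; [Co²⁺] = 10^(-3.1925) ≈ 0.00064 M.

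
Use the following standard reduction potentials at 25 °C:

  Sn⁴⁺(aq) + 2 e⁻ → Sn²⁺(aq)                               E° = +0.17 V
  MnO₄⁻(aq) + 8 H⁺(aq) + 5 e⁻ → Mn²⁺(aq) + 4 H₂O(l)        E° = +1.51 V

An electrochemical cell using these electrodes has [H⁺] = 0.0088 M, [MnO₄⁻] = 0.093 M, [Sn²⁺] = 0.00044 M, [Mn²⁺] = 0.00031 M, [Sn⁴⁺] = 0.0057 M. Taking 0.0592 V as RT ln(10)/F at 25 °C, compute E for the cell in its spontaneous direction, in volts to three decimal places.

+1.142 V

MnO₄⁻/Mn²⁺ is the cathode (higher E°), Sn⁴⁺/Sn²⁺ the anode: E°cell = +1.51 − (+0.17) = +1.34 V, n = 10.
Overall: 2 MnO₄⁻(aq) + 16 H⁺(aq) + 5 Sn²⁺(aq) → 2 Mn²⁺(aq) + 8 H₂O(l) + 5 Sn⁴⁺(aq)
Q = [Mn²⁺]^2·[Sn⁴⁺]^5 / ([MnO₄⁻]^2·[H⁺]^16·[Sn²⁺]^5); log Q = 33.496.
E = E° − (0.0592/n) log Q = +1.34 − (0.0592/10)(33.496) = +1.142 V.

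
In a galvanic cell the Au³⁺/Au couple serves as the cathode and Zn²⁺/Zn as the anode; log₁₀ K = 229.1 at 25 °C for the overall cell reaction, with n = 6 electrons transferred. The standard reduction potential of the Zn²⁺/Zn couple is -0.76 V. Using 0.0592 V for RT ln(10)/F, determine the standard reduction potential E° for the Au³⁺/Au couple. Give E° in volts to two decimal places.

+1.50 V

E°cell = (0.0592/n)·log K = (0.0592/6)(229.1) = +2.260 V.
Since Au³⁺/Au is the cathode and Zn²⁺/Zn the anode, E°cell = E°(Au³⁺/Au) − E°(Zn²⁺/Zn).
So E°(Au³⁺/Au) = E°cell + E°(Zn²⁺/Zn) = +2.260 + (-0.76) = +1.50 V.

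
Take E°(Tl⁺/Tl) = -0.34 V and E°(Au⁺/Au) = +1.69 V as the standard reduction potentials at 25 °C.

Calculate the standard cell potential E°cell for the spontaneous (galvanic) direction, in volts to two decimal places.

The Au⁺/Au couple has the higher reduction potential, so it is the cathode; Tl⁺/Tl is oxidised at the anode.
E°cell = E°(cathode) − E°(anode) = (+1.69) − (-0.34) = +2.03 V.

+2.03 V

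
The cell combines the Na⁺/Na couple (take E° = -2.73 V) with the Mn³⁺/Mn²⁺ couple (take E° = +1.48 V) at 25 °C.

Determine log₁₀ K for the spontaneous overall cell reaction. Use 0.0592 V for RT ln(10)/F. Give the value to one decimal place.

71.1

Cathode: Mn³⁺/Mn²⁺; anode: Na⁺/Na. E°cell = +4.21 V, n = 1.
log K = nE°cell / 0.0592 = (1)(+4.21) / 0.0592 = 71.1.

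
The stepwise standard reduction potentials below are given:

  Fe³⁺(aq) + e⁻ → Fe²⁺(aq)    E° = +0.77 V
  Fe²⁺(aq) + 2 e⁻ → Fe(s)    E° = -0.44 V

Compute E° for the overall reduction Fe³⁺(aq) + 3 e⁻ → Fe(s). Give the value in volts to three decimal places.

-0.037 V

Since ΔG° = −nFE° is additive over sequential reductions, n₃E°₃ = n₁E°₁ + n₂E°₂.
E°₃ = (1×+0.77 + 2×-0.44) / 3 = (-0.110) / 3 = -0.037 V.
E° values themselves are not directly additive — weighting by electron count is essential.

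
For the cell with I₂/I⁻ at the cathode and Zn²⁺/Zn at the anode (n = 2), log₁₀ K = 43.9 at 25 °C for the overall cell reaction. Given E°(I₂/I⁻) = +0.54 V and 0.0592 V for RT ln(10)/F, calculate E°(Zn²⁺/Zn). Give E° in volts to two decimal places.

E°cell = (0.0592/n)·log K = (0.0592/2)(43.9) = +1.299 V.
Since I₂/I⁻ is the cathode and Zn²⁺/Zn the anode, E°cell = E°(I₂/I⁻) − E°(Zn²⁺/Zn).
So E°(Zn²⁺/Zn) = E°(I₂/I⁻) − E°cell = (+0.54) − (+1.299) = -0.76 V.

-0.76 V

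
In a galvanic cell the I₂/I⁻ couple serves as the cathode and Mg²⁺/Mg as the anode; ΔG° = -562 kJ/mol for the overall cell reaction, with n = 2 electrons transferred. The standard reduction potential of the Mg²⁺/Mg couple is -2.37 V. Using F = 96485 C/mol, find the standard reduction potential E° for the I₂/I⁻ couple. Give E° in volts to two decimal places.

+0.54 V

E°cell = −ΔG°/(nF) = −(-562×10³)/((2)(96485)) = +2.912 V.
Since I₂/I⁻ is the cathode and Mg²⁺/Mg the anode, E°cell = E°(I₂/I⁻) − E°(Mg²⁺/Mg).
So E°(I₂/I⁻) = E°cell + E°(Mg²⁺/Mg) = +2.912 + (-2.37) = +0.54 V.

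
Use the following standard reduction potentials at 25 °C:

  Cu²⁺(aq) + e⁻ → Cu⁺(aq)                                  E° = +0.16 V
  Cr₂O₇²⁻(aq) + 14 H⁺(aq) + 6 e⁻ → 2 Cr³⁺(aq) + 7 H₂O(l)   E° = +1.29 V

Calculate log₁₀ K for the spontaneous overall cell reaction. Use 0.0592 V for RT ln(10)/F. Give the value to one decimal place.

114.5

Cathode: Cr₂O₇²⁻/Cr³⁺; anode: Cu²⁺/Cu⁺. E°cell = +1.13 V, n = 6.
log K = nE°cell / 0.0592 = (6)(+1.13) / 0.0592 = 114.5.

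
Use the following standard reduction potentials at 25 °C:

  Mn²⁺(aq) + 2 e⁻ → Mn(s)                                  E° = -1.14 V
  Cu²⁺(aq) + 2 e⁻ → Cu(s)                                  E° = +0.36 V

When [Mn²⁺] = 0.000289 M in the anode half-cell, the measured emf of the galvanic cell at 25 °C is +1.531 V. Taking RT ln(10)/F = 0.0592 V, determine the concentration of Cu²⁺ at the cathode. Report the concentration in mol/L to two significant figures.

0.0032 M

Cu²⁺/Cu is the cathode, Mn²⁺/Mn the anode: E°cell = +1.50 V, n = 2.
Overall reaction: Cu²⁺(aq) + Mn(s) → Cu(s) + Mn²⁺(aq); Q = [Mn²⁺]^1/[Cu²⁺]^1.
From E = E° − (0.0592/n) log Q: log Q = (E° − E)·n/0.0592 = (+1.50 − (+1.531))·2/0.0592 = -1.0473.
So 1·log[Cu²⁺] = 1·log(0.000289) − log Q = -3.5391 − (-1.0473) = -2.4918; [Cu²⁺] = 10^(-2.4918) ≈ 0.0032 M.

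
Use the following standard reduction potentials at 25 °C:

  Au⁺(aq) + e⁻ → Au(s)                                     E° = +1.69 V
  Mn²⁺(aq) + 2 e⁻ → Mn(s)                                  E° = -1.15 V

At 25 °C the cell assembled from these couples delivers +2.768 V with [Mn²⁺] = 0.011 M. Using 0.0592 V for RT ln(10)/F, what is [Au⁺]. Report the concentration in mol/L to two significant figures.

0.0064 M

Au⁺/Au is the cathode, Mn²⁺/Mn the anode: E°cell = +2.84 V, n = 2.
Overall reaction: 2 Au⁺(aq) + Mn(s) → 2 Au(s) + Mn²⁺(aq); Q = [Mn²⁺]^1/[Au⁺]^2.
From E = E° − (0.0592/n) log Q: log Q = (E° − E)·n/0.0592 = (+2.84 − (+2.768))·2/0.0592 = 2.4324.
So 2·log[Au⁺] = 1·log(0.011) − log Q = -1.9586 − (2.4324) = -4.3910; log[Au⁺] = -4.3910 / 2 = -2.1955; [Au⁺] = 10^(-2.1955) ≈ 0.0064 M.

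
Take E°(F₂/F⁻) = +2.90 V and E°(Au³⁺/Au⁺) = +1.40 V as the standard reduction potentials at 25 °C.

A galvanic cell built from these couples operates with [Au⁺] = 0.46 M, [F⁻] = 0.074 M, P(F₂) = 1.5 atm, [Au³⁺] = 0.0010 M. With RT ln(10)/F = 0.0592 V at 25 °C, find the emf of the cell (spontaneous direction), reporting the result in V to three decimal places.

+1.651 V

F₂/F⁻ is the cathode (higher E°), Au³⁺/Au⁺ the anode: E°cell = +2.90 − (+1.40) = +1.50 V, n = 2.
Overall: F₂(g) + Au⁺(aq) → 2 F⁻(aq) + Au³⁺(aq)
Q = [F⁻]^2·[Au³⁺] / (P(F₂)·[Au⁺]); log Q = -5.100.
E = E° − (0.0592/n) log Q = +1.50 − (0.0592/2)(-5.100) = +1.651 V.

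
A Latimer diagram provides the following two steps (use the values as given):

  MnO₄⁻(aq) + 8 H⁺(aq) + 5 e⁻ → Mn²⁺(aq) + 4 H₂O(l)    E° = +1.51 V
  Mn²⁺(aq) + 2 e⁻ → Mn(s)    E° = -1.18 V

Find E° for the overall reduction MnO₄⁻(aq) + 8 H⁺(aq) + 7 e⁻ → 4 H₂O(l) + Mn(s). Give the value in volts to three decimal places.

Standard free energies of sequential steps add: ΔG°₃ = ΔG°₁ + ΔG°₂, so n₃E°₃ = n₁E°₁ + n₂E°₂.
E°₃ = (5×+1.51 + 2×-1.18) / 7 = (+5.190) / 7 = +0.741 V.
E° values themselves are not directly additive — weighting by electron count is essential.

+0.741 V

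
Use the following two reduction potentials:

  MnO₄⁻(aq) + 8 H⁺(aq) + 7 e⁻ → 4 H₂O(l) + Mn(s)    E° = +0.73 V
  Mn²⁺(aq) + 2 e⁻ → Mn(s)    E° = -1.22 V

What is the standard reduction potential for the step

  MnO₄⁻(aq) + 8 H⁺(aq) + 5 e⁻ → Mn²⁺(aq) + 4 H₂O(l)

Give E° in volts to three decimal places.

Sequential free energies add, so n₃E°₃ = n₁E°₁ + n₂E°₂.
With n₃ = 7, and the known step contributing 2×(-1.22) V, the unknown satisfies 5·E° = 7×(+0.73) − 2×(-1.22) = +7.550.
E° = +7.550 / 5 = +1.510 V.

+1.510 V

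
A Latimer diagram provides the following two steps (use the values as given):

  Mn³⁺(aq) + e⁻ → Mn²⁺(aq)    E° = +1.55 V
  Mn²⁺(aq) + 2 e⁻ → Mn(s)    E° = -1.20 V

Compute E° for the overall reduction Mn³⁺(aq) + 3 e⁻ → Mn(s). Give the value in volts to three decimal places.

Adding the free-energy changes (−nFE°) of the two steps gives −n₃FE°₃ = −n₁FE°₁ − n₂FE°₂.
E°₃ = (1×+1.55 + 2×-1.20) / 3 = (-0.850) / 3 = -0.283 V.
Simply averaging or adding the two E° values would be wrong; the electron-weighted sum is required.

-0.283 V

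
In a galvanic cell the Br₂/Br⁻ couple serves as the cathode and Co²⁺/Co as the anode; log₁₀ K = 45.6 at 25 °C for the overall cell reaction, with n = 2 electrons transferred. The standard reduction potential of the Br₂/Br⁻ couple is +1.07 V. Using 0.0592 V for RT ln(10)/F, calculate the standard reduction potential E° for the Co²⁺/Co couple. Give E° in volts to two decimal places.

E°cell = (0.0592/n)·log K = (0.0592/2)(45.6) = +1.350 V.
Since Br₂/Br⁻ is the cathode and Co²⁺/Co the anode, E°cell = E°(Br₂/Br⁻) − E°(Co²⁺/Co).
So E°(Co²⁺/Co) = E°(Br₂/Br⁻) − E°cell = (+1.07) − (+1.350) = -0.28 V.

-0.28 V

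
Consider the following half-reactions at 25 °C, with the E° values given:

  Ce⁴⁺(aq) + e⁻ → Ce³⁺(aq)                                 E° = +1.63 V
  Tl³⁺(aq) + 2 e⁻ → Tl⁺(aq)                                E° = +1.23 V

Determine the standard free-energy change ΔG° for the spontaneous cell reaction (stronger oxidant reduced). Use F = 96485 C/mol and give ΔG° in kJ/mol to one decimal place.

Ce⁴⁺/Ce³⁺ (E° = +1.63 V) is the cathode; Tl³⁺/Tl⁺ (E° = +1.23 V) is the anode, so E°cell = +0.40 V.
Balancing electrons gives n = 2 (lcm of 1 and 2).
ΔG° = −nFE° = −(2)(96485)(+0.40) = -77,188 J = -77.2 kJ/mol.

-77.2 kJ/mol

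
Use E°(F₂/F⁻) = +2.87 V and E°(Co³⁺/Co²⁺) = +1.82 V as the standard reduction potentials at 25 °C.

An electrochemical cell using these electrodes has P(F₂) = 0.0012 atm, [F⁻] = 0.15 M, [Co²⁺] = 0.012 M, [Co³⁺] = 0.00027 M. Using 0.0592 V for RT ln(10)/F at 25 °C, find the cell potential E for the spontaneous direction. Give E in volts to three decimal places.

+1.110 V

F₂/F⁻ is the cathode (higher E°), Co³⁺/Co²⁺ the anode: E°cell = +2.87 − (+1.82) = +1.05 V, n = 2.
Overall: F₂(g) + 2 Co²⁺(aq) → 2 F⁻(aq) + 2 Co³⁺(aq)
Q = [F⁻]^2·[Co³⁺]^2 / (P(F₂)·[Co²⁺]^2); log Q = -2.023.
E = E° − (0.0592/n) log Q = +1.05 − (0.0592/2)(-2.023) = +1.110 V.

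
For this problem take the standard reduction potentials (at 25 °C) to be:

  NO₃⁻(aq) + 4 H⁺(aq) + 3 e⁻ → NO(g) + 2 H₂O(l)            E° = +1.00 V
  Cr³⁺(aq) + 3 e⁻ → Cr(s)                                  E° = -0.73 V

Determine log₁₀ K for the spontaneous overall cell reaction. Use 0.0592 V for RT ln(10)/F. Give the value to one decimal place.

Cathode: NO₃⁻/NO; anode: Cr³⁺/Cr. E°cell = +1.73 V, n = 3.
log K = nE°cell / 0.0592 = (3)(+1.73) / 0.0592 = 87.7.

87.7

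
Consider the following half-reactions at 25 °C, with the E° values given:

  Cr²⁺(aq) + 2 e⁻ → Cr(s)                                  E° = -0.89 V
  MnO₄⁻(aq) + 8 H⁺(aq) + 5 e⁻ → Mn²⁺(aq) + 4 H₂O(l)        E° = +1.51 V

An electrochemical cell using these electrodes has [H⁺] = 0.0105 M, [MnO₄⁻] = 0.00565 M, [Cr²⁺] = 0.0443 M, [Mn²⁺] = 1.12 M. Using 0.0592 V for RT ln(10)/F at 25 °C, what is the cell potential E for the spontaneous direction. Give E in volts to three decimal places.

MnO₄⁻/Mn²⁺ is the cathode (higher E°), Cr²⁺/Cr the anode: E°cell = +1.51 − (-0.89) = +2.40 V, n = 10.
Overall: 2 MnO₄⁻(aq) + 16 H⁺(aq) + 5 Cr(s) → 2 Mn²⁺(aq) + 8 H₂O(l) + 5 Cr²⁺(aq)
Q = [Mn²⁺]^2·[Cr²⁺]^5 / ([MnO₄⁻]^2·[H⁺]^16); log Q = 29.487.
E = E° − (0.0592/n) log Q = +2.40 − (0.0592/10)(29.487) = +2.225 V.

+2.225 V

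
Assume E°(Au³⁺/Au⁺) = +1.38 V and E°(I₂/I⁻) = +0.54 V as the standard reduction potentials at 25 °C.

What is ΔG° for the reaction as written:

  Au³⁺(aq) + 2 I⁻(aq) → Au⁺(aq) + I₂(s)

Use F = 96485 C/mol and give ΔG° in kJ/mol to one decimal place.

-162.1 kJ/mol

As written, Au³⁺/Au⁺ is reduced (cathode) and I₂/I⁻ is oxidised (anode), so E°cell = (+1.38) − (+0.54) = +0.84 V.
Balancing electrons gives n = 2.
ΔG° = −nFE° = −(2)(96485)(+0.84) = -162,095 J = -162.1 kJ/mol.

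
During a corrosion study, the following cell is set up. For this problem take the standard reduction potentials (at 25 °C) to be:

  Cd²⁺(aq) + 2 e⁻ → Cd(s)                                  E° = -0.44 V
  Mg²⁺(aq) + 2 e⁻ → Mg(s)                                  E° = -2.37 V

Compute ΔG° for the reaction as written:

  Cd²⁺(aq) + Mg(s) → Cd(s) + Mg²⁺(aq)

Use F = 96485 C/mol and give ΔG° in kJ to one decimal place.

As written, Cd²⁺/Cd is reduced (cathode) and Mg²⁺/Mg is oxidised (anode), so E°cell = (-0.44) − (-2.37) = +1.93 V.
Balancing electrons gives n = 2.
ΔG° = −nFE° = −(2)(96485)(+1.93) = -372,432 J = -372.4 kJ.

-372.4 kJ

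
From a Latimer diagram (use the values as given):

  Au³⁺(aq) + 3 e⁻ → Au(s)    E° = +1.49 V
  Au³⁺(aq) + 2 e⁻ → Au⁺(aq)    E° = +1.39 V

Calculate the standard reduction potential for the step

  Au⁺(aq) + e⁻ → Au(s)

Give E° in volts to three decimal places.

Sequential free energies add, so n₃E°₃ = n₁E°₁ + n₂E°₂.
With n₃ = 3, and the known step contributing 2×(+1.39) V, the unknown satisfies 1·E° = 3×(+1.49) − 2×(+1.39) = +1.690.
E° = +1.690 / 1 = +1.690 V.

+1.690 V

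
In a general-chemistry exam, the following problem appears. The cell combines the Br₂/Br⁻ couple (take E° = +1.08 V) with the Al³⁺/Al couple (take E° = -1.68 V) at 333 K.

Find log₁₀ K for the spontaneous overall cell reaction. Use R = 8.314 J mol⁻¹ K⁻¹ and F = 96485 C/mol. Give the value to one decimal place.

250.6

Cathode: Br₂/Br⁻; anode: Al³⁺/Al. E°cell = (+1.08) − (-1.68) = +2.76 V, with n = 6.
ΔG° = −nFE° = −RT ln K, so ln K = nFE°/(RT) = (6)(96485)(+2.76) / ((8.314)(333)) = 577.120.
log₁₀ K = 577.120 / ln 10 = 250.6.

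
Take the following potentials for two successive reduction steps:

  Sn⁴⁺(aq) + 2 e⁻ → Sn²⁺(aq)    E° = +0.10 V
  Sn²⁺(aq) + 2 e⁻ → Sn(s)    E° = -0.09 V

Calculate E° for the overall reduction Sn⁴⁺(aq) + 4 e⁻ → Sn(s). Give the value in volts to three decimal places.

+0.005 V

Since ΔG° = −nFE° is additive over sequential reductions, n₃E°₃ = n₁E°₁ + n₂E°₂.
E°₃ = (2×+0.10 + 2×-0.09) / 4 = (+0.020) / 4 = +0.005 V.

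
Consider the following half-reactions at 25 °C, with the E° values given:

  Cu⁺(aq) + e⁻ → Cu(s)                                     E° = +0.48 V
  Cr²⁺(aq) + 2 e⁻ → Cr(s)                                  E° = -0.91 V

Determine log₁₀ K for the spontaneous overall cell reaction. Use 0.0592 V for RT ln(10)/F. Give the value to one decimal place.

47.0

Cathode: Cu⁺/Cu; anode: Cr²⁺/Cr. E°cell = +1.39 V, n = 2.
log K = nE°cell / 0.0592 = (2)(+1.39) / 0.0592 = 47.0.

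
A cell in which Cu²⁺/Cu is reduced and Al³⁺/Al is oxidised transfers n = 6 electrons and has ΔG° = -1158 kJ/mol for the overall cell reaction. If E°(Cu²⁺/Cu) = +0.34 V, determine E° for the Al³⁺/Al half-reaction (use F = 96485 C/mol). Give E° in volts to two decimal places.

-1.66 V

E°cell = −ΔG°/(nF) = −(-1158×10³)/((6)(96485)) = +2.000 V.
Since Cu²⁺/Cu is the cathode and Al³⁺/Al the anode, E°cell = E°(Cu²⁺/Cu) − E°(Al³⁺/Al).
So E°(Al³⁺/Al) = E°(Cu²⁺/Cu) − E°cell = (+0.34) − (+2.000) = -1.66 V.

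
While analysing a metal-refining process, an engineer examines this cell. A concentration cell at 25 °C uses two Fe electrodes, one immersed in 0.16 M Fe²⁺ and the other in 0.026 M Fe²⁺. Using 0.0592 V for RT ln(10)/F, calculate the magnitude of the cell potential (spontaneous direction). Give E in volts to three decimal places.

+0.023 V

For a concentration cell E°cell = 0. The 0.16 M side is the cathode (reduction is favoured where [Fe²⁺] is higher).
With n = 2, E = −(0.0592/2) log([Fe²⁺]ₐₙ/[Fe²⁺]꜀ₐₜ) = −(0.0592/2) log(0.026/0.16) = −(0.0592/2)(-0.789) = +0.023 V.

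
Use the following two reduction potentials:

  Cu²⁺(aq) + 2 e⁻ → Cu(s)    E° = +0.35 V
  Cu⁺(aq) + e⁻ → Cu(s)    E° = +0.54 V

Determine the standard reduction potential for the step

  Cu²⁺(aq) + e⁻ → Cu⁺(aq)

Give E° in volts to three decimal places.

+0.160 V

Sequential free energies add, so n₃E°₃ = n₁E°₁ + n₂E°₂.
With n₃ = 2, and the known step contributing 1×(+0.54) V, the unknown satisfies 1·E° = 2×(+0.35) − 1×(+0.54) = +0.160.
E° = +0.160 / 1 = +0.160 V.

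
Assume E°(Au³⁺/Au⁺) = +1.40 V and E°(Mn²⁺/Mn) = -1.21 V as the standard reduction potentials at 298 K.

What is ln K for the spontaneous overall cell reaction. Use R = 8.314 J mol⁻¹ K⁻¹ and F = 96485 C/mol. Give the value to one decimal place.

Cathode: Au³⁺/Au⁺; anode: Mn²⁺/Mn. E°cell = (+1.40) − (-1.21) = +2.61 V, with n = 2.
ΔG° = −nFE° = −RT ln K, so ln K = nFE°/(RT) = (2)(96485)(+2.61) / ((8.314)(298)) = 203.284.

203.3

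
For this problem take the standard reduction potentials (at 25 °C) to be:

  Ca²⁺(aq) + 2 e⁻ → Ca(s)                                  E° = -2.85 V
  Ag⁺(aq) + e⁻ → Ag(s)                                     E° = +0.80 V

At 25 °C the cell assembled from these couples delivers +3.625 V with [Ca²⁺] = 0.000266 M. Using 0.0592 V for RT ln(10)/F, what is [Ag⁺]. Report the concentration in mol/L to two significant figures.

Ag⁺/Ag is the cathode, Ca²⁺/Ca the anode: E°cell = +3.65 V, n = 2.
Overall reaction: 2 Ag⁺(aq) + Ca(s) → 2 Ag(s) + Ca²⁺(aq); Q = [Ca²⁺]^1/[Ag⁺]^2.
From E = E° − (0.0592/n) log Q: log Q = (E° − E)·n/0.0592 = (+3.65 − (+3.625))·2/0.0592 = 0.8446.
So 2·log[Ag⁺] = 1·log(0.000266) − log Q = -3.5751 − (0.8446) = -4.4197; log[Ag⁺] = -4.4197 / 2 = -2.2098; [Ag⁺] = 10^(-2.2098) ≈ 0.0062 M.

0.0062 M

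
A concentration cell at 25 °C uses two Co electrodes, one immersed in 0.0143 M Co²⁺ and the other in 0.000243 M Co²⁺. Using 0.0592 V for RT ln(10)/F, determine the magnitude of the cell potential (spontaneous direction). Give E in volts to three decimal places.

+0.052 V

For a concentration cell E°cell = 0. The 0.0143 M side is the cathode (reduction is favoured where [Co²⁺] is higher).
With n = 2, E = −(0.0592/2) log([Co²⁺]ₐₙ/[Co²⁺]꜀ₐₜ) = −(0.0592/2) log(0.000243/0.0143) = −(0.0592/2)(-1.770) = +0.052 V.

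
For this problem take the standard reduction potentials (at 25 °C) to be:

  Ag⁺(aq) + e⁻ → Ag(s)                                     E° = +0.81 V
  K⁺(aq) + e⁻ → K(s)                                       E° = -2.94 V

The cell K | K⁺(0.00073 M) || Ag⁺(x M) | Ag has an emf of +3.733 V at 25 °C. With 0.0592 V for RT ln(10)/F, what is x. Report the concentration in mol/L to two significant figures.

0.00038 M

Ag⁺/Ag is the cathode, K⁺/K the anode: E°cell = +3.75 V, n = 1.
Overall reaction: Ag⁺(aq) + K(s) → Ag(s) + K⁺(aq); Q = [K⁺]^1/[Ag⁺]^1.
From E = E° − (0.0592/n) log Q: log Q = (E° − E)·n/0.0592 = (+3.75 − (+3.733))·1/0.0592 = 0.2872.
So 1·log[Ag⁺] = 1·log(0.00073) − log Q = -3.1367 − (0.2872) = -3.4239; [Ag⁺] = 10^(-3.4239) ≈ 0.00038 M.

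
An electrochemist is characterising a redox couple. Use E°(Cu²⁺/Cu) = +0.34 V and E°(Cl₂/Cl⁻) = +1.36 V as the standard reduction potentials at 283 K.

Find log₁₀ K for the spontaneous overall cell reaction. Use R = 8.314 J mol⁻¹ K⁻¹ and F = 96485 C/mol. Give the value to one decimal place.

Cathode: Cl₂/Cl⁻; anode: Cu²⁺/Cu. E°cell = (+1.36) − (+0.34) = +1.02 V, with n = 2.
ΔG° = −nFE° = −RT ln K, so ln K = nFE°/(RT) = (2)(96485)(+1.02) / ((8.314)(283)) = 83.655.
log₁₀ K = 83.655 / ln 10 = 36.3.

36.3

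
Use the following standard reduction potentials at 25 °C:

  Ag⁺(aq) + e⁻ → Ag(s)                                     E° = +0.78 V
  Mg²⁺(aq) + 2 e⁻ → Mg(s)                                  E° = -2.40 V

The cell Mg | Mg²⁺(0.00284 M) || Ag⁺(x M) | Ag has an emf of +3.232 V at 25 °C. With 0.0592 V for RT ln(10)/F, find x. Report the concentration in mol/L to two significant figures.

Ag⁺/Ag is the cathode, Mg²⁺/Mg the anode: E°cell = +3.18 V, n = 2.
Overall reaction: 2 Ag⁺(aq) + Mg(s) → 2 Ag(s) + Mg²⁺(aq); Q = [Mg²⁺]^1/[Ag⁺]^2.
From E = E° − (0.0592/n) log Q: log Q = (E° − E)·n/0.0592 = (+3.18 − (+3.232))·2/0.0592 = -1.7568.
So 2·log[Ag⁺] = 1·log(0.00284) − log Q = -2.5467 − (-1.7568) = -0.7899; log[Ag⁺] = -0.7899 / 2 = -0.3950; [Ag⁺] = 10^(-0.3950) ≈ 0.40 M.

0.40 M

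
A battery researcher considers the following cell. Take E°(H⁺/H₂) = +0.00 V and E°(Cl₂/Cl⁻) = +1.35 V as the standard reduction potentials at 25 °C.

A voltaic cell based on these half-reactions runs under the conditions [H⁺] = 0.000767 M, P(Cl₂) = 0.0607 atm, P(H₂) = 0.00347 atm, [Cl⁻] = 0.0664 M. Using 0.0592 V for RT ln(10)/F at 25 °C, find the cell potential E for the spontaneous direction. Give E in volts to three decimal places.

+1.495 V

Cl₂/Cl⁻ is the cathode (higher E°), H⁺/H₂ the anode: E°cell = +1.35 − (+0.00) = +1.35 V, n = 2.
Overall: Cl₂(g) + H₂(g) → 2 Cl⁻(aq) + 2 H⁺(aq)
Q = [Cl⁻]^2·[H⁺]^2 / (P(Cl₂)·P(H₂)); log Q = -4.910.
E = E° − (0.0592/n) log Q = +1.35 − (0.0592/2)(-4.910) = +1.495 V.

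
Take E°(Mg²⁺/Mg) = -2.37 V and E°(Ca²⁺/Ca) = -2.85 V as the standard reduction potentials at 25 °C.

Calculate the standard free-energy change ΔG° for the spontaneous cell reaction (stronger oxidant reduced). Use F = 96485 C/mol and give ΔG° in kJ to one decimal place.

Mg²⁺/Mg (E° = -2.37 V) is the cathode; Ca²⁺/Ca (E° = -2.85 V) is the anode, so E°cell = +0.48 V.
Balancing electrons gives n = 2 (lcm of 2 and 2).
ΔG° = −nFE° = −(2)(96485)(+0.48) = -92,626 J = -92.6 kJ.

-92.6 kJ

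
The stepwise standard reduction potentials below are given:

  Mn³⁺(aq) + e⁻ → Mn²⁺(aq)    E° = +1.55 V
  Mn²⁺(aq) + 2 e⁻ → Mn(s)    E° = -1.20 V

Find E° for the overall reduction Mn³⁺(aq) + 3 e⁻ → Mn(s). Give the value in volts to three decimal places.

Since ΔG° = −nFE° is additive over sequential reductions, n₃E°₃ = n₁E°₁ + n₂E°₂.
E°₃ = (1×+1.55 + 2×-1.20) / 3 = (-0.850) / 3 = -0.283 V.
E° values themselves are not directly additive — weighting by electron count is essential.

-0.283 V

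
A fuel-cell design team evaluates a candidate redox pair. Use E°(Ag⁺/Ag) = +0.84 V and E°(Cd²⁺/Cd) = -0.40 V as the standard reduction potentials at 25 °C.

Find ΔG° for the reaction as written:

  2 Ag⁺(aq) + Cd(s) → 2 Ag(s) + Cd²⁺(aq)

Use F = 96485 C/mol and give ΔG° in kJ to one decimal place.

-239.3 kJ

As written, Ag⁺/Ag is reduced (cathode) and Cd²⁺/Cd is oxidised (anode), so E°cell = (+0.84) − (-0.40) = +1.24 V.
Balancing electrons gives n = 2.
ΔG° = −nFE° = −(2)(96485)(+1.24) = -239,283 J = -239.3 kJ.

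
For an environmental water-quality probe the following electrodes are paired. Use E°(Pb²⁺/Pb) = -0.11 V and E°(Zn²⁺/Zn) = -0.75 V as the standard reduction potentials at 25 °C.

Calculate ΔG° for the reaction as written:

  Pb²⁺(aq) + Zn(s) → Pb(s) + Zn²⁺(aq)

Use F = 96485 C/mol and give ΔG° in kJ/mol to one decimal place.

As written, Pb²⁺/Pb is reduced (cathode) and Zn²⁺/Zn is oxidised (anode), so E°cell = (-0.11) − (-0.75) = +0.64 V.
Balancing electrons gives n = 2.
ΔG° = −nFE° = −(2)(96485)(+0.64) = -123,501 J = -123.5 kJ/mol.

-123.5 kJ/mol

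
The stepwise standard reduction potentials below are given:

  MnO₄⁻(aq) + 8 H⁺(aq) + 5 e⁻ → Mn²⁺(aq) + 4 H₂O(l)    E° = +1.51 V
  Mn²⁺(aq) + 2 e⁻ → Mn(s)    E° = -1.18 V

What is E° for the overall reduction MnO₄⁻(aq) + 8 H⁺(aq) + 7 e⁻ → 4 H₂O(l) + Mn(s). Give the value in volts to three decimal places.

Standard free energies of sequential steps add: ΔG°₃ = ΔG°₁ + ΔG°₂, so n₃E°₃ = n₁E°₁ + n₂E°₂.
E°₃ = (5×+1.51 + 2×-1.18) / 7 = (+5.190) / 7 = +0.741 V.

+0.741 V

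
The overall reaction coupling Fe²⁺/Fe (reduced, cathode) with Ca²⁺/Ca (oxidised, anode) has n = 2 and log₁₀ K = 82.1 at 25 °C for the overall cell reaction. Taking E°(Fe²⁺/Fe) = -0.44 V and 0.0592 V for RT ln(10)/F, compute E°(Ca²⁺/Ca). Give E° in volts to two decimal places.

-2.87 V

E°cell = (0.0592/n)·log K = (0.0592/2)(82.1) = +2.430 V.
Since Fe²⁺/Fe is the cathode and Ca²⁺/Ca the anode, E°cell = E°(Fe²⁺/Fe) − E°(Ca²⁺/Ca).
So E°(Ca²⁺/Ca) = E°(Fe²⁺/Fe) − E°cell = (-0.44) − (+2.430) = -2.87 V.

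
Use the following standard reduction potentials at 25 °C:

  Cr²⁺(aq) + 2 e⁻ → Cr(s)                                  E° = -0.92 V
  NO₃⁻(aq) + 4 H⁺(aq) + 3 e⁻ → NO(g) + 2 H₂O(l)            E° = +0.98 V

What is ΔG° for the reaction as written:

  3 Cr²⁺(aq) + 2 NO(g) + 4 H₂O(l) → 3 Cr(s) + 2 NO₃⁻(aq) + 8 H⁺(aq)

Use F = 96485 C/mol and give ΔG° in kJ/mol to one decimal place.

As written, Cr²⁺/Cr is reduced (cathode) and NO₃⁻/NO is oxidised (anode), so E°cell = (-0.92) − (+0.98) = -1.90 V.
Balancing electrons gives n = 6.
ΔG° = −nFE° = −(6)(96485)(-1.90) = 1,099,929 J = +1099.9 kJ/mol.

+1099.9 kJ/mol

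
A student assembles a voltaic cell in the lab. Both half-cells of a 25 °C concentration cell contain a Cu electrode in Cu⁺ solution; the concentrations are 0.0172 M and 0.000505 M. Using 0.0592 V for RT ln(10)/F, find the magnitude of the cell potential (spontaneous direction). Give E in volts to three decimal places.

For a concentration cell E°cell = 0. The 0.0172 M side is the cathode (reduction is favoured where [Cu⁺] is higher).
With n = 1, E = −(0.0592/1) log([Cu⁺]ₐₙ/[Cu⁺]꜀ₐₜ) = −(0.0592/1) log(0.000505/0.0172) = −(0.0592/1)(-1.532) = +0.091 V.

+0.091 V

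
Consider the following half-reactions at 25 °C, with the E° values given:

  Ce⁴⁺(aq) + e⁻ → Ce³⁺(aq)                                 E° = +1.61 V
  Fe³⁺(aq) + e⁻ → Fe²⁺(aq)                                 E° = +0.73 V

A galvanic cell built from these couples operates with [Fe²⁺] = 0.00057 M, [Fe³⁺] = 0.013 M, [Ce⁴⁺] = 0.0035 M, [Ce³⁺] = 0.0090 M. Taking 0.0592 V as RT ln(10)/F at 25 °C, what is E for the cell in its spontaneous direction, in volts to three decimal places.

+0.775 V

Ce⁴⁺/Ce³⁺ is the cathode (higher E°), Fe³⁺/Fe²⁺ the anode: E°cell = +1.61 − (+0.73) = +0.88 V, n = 1.
Overall: Ce⁴⁺(aq) + Fe²⁺(aq) → Ce³⁺(aq) + Fe³⁺(aq)
Q = [Ce³⁺]·[Fe³⁺] / ([Ce⁴⁺]·[Fe²⁺]); log Q = 1.768.
E = E° − (0.0592/n) log Q = +0.88 − (0.0592/1)(1.768) = +0.775 V.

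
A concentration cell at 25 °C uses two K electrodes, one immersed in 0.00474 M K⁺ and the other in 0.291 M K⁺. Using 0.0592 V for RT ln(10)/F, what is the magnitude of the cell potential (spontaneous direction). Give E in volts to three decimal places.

For a concentration cell E°cell = 0. The 0.291 M side is the cathode (reduction is favoured where [K⁺] is higher).
With n = 1, E = −(0.0592/1) log([K⁺]ₐₙ/[K⁺]꜀ₐₜ) = −(0.0592/1) log(0.00474/0.291) = −(0.0592/1)(-1.788) = +0.106 V.

+0.106 V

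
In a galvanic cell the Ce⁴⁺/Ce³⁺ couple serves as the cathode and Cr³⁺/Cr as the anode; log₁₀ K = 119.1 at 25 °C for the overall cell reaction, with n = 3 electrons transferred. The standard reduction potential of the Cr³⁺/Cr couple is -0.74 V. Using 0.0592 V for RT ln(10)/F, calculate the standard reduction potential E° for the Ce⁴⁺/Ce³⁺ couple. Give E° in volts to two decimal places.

E°cell = (0.0592/n)·log K = (0.0592/3)(119.1) = +2.350 V.
Since Ce⁴⁺/Ce³⁺ is the cathode and Cr³⁺/Cr the anode, E°cell = E°(Ce⁴⁺/Ce³⁺) − E°(Cr³⁺/Cr).
So E°(Ce⁴⁺/Ce³⁺) = E°cell + E°(Cr³⁺/Cr) = +2.350 + (-0.74) = +1.61 V.

+1.61 V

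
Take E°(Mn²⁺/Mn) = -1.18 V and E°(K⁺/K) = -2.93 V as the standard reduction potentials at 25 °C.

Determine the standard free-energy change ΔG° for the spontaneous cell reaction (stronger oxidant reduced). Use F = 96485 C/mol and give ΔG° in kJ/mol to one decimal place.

Mn²⁺/Mn (E° = -1.18 V) is the cathode; K⁺/K (E° = -2.93 V) is the anode, so E°cell = +1.75 V.
Balancing electrons gives n = 2 (lcm of 2 and 1).
ΔG° = −nFE° = −(2)(96485)(+1.75) = -337,698 J = -337.7 kJ/mol.

-337.7 kJ/mol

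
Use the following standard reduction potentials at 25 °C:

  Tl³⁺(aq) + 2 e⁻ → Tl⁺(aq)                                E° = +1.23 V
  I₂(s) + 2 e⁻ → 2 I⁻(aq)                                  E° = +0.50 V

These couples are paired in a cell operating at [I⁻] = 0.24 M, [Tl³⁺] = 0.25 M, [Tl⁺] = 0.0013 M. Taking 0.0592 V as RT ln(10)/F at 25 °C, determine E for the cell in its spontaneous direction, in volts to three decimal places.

Tl³⁺/Tl⁺ is the cathode (higher E°), I₂/I⁻ the anode: E°cell = +1.23 − (+0.50) = +0.73 V, n = 2.
Overall: Tl³⁺(aq) + 2 I⁻(aq) → Tl⁺(aq) + I₂(s)
Q = [Tl⁺] / ([Tl³⁺]·[I⁻]^2); log Q = -1.044.
E = E° − (0.0592/n) log Q = +0.73 − (0.0592/2)(-1.044) = +0.761 V.

+0.761 V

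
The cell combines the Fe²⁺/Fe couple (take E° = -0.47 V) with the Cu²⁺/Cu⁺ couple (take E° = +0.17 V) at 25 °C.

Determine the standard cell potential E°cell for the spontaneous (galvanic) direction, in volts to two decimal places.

The Cu²⁺/Cu⁺ couple has the higher reduction potential, so it is the cathode; Fe²⁺/Fe is oxidised at the anode.
E°cell = E°(cathode) − E°(anode) = (+0.17) − (-0.47) = +0.64 V.

+0.64 V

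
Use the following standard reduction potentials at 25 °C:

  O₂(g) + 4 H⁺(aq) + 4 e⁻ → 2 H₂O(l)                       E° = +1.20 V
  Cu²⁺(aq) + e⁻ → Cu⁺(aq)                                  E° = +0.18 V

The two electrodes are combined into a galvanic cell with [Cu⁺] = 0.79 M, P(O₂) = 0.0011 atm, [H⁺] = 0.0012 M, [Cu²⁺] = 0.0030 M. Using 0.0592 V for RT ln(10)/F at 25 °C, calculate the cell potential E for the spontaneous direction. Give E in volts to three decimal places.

O₂/H₂O is the cathode (higher E°), Cu²⁺/Cu⁺ the anode: E°cell = +1.20 − (+0.18) = +1.02 V, n = 4.
Overall: O₂(g) + 4 H⁺(aq) + 4 Cu⁺(aq) → 2 H₂O(l) + 4 Cu²⁺(aq)
Q = [Cu²⁺]^4 / (P(O₂)·[H⁺]^4·[Cu⁺]^4); log Q = 4.960.
E = E° − (0.0592/n) log Q = +1.02 − (0.0592/4)(4.960) = +0.947 V.

+0.947 V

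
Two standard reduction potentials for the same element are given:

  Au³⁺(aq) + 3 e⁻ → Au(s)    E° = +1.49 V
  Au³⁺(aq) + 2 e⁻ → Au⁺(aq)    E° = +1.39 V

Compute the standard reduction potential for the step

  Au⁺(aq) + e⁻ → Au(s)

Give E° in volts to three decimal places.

+1.690 V

Sequential free energies add, so n₃E°₃ = n₁E°₁ + n₂E°₂.
With n₃ = 3, and the known step contributing 2×(+1.39) V, the unknown satisfies 1·E° = 3×(+1.49) − 2×(+1.39) = +1.690.
E° = +1.690 / 1 = +1.690 V.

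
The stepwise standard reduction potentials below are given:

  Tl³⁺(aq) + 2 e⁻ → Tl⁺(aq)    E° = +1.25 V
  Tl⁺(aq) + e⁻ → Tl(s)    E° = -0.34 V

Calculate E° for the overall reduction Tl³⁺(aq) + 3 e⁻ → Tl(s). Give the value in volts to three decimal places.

Standard free energies of sequential steps add: ΔG°₃ = ΔG°₁ + ΔG°₂, so n₃E°₃ = n₁E°₁ + n₂E°₂.
E°₃ = (2×+1.25 + 1×-0.34) / 3 = (+2.160) / 3 = +0.720 V.

+0.720 V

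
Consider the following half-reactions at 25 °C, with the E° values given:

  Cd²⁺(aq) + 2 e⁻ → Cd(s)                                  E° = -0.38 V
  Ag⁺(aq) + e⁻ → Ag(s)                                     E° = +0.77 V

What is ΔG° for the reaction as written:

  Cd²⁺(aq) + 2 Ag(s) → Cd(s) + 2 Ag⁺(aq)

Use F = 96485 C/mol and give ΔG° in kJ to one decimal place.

+221.9 kJ

As written, Cd²⁺/Cd is reduced (cathode) and Ag⁺/Ag is oxidised (anode), so E°cell = (-0.38) − (+0.77) = -1.15 V.
Balancing electrons gives n = 2.
ΔG° = −nFE° = −(2)(96485)(-1.15) = 221,915 J = +221.9 kJ.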